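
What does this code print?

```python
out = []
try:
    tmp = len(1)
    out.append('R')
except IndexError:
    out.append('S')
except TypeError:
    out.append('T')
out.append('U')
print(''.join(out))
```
TU

TypeError is caught by its specific handler, not IndexError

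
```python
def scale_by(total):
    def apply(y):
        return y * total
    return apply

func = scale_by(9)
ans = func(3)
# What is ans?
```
27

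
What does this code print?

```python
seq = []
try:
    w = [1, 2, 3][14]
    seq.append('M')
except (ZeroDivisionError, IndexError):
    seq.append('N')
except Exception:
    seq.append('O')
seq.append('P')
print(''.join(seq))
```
NP

IndexError matches tuple containing it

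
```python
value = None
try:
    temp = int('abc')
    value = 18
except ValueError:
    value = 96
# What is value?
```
96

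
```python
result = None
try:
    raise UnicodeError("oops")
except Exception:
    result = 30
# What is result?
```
30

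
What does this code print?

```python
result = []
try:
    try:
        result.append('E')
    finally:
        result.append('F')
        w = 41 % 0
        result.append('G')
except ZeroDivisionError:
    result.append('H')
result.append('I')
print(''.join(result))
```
EFHI

Exception in inner finally caught by outer except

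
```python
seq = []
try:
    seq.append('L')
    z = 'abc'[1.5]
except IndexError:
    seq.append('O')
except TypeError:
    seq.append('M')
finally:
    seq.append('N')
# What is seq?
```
['L', 'M', 'N']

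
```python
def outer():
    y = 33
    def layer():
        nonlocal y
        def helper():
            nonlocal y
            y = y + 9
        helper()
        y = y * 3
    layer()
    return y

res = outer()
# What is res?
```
126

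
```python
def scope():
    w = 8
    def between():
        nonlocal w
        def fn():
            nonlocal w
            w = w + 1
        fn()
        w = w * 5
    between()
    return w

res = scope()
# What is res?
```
45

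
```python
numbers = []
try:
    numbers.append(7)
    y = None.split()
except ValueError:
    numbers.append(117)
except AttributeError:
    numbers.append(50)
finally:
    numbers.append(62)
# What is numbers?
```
[7, 50, 62]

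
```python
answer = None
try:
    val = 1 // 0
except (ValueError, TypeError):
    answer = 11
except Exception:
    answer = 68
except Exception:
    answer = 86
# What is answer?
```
68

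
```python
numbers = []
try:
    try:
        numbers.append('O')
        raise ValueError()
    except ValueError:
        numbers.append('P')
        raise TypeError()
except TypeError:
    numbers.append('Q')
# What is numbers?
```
['O', 'P', 'Q']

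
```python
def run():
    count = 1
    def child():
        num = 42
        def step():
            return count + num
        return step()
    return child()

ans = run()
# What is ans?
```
43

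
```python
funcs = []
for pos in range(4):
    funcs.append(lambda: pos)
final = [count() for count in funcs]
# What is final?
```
[3, 3, 3, 3]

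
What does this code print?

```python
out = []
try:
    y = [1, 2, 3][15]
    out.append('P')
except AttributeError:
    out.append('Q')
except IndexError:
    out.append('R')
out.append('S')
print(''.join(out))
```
RS

IndexError is caught by its specific handler, not AttributeError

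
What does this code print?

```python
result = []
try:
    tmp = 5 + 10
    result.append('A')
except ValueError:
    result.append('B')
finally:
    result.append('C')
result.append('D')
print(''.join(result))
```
ACD

finally runs after normal execution too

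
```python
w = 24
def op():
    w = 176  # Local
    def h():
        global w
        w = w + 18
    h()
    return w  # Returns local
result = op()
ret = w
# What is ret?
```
42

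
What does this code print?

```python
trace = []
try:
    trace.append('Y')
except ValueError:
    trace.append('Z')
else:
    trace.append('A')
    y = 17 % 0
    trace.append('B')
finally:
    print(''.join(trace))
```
YA

Try succeeds, else appends 'A', ZeroDivisionError in else is uncaught, finally prints before exception propagates ('B' never appended)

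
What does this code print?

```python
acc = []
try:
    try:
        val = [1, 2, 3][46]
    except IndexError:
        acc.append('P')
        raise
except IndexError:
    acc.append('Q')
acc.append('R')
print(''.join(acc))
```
PQR

raise without argument re-raises current exception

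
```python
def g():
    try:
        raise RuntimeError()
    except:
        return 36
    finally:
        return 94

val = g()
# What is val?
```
94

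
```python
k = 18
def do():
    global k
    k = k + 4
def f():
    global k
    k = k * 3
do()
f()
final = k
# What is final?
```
66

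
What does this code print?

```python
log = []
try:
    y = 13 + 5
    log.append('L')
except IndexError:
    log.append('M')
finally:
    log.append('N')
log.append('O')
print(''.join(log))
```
LNO

finally runs after normal execution too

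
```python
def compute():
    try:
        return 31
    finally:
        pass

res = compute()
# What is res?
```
31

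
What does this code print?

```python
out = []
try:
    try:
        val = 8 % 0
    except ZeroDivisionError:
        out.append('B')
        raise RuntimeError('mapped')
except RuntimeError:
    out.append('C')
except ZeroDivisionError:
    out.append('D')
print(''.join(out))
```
BC

New RuntimeError raised, caught by outer RuntimeError handler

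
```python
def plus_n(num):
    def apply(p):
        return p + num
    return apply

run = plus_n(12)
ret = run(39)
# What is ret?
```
51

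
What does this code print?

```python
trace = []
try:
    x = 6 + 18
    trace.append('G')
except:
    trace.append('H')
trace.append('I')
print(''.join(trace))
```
GI

No exception, try block completes normally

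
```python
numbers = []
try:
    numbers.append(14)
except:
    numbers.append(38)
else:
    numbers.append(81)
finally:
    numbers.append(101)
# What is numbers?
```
[14, 81, 101]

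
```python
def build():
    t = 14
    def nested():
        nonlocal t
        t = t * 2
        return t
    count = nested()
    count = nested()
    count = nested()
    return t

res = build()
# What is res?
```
112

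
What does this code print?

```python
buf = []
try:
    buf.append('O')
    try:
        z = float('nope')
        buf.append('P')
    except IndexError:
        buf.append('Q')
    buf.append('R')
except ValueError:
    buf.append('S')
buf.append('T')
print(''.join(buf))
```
OST

Inner handler doesn't match, propagates to outer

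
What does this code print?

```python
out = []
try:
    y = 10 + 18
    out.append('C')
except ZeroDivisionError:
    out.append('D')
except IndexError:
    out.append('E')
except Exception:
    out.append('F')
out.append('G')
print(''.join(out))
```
CG

No exception, try block completes normally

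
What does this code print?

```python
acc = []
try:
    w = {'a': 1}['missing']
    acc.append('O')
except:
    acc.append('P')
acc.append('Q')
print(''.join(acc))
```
PQ

Exception raised in try, caught by bare except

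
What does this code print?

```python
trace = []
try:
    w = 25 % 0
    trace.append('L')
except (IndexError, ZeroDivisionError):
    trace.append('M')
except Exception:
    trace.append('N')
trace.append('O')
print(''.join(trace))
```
MO

ZeroDivisionError matches tuple containing it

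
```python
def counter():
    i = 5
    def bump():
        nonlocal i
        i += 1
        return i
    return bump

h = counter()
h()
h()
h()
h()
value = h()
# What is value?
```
10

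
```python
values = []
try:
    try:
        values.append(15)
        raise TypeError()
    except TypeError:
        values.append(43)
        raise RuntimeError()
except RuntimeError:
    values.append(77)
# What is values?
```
[15, 43, 77]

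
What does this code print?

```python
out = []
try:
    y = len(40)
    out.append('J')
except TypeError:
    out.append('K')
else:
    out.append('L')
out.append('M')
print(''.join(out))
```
KM

else block skipped when exception is caught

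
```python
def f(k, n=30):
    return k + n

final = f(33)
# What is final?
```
63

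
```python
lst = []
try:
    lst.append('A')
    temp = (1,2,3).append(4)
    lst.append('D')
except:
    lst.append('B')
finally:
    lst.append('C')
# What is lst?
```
['A', 'B', 'C']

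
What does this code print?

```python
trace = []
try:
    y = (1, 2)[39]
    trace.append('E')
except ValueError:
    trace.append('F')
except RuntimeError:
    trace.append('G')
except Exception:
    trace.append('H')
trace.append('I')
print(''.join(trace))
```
HI

IndexError not specifically caught, falls to Exception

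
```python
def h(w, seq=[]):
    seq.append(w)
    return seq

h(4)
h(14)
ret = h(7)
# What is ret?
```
[4, 14, 7]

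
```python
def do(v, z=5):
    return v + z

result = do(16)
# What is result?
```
21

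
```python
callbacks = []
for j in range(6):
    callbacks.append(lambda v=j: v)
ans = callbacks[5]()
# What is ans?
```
5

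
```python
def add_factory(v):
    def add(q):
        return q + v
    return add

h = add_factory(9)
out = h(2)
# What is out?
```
11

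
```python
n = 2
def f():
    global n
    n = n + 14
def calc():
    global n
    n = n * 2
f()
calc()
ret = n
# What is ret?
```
32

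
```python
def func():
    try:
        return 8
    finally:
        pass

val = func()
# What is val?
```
8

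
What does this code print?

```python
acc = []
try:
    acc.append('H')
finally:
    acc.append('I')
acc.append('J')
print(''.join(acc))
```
HIJ

try/finally without except, no exception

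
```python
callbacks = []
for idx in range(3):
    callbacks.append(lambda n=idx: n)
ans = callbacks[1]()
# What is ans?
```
1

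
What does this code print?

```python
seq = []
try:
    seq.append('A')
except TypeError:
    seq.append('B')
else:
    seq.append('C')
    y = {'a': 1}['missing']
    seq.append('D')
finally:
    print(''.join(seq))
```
AC

Try succeeds, else appends 'C', KeyError in else is uncaught, finally prints before exception propagates ('D' never appended)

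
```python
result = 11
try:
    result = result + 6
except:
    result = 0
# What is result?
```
17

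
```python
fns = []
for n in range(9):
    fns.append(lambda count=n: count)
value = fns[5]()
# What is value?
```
5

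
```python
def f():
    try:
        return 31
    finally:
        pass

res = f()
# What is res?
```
31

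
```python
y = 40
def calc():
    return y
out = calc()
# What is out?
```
40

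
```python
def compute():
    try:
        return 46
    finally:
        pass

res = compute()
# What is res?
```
46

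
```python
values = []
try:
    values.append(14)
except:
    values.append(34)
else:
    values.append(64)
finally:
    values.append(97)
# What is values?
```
[14, 64, 97]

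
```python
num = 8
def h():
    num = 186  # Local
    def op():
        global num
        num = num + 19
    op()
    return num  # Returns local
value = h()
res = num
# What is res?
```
27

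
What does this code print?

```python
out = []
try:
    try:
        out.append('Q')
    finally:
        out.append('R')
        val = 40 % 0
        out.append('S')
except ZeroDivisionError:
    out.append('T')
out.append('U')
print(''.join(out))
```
QRTU

Exception in inner finally caught by outer except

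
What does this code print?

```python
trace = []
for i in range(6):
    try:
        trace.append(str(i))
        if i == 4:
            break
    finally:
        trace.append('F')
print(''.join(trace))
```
0F1F2F3F4F

finally runs even when breaking out of loop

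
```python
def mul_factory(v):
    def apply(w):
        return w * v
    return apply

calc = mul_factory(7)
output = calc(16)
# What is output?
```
112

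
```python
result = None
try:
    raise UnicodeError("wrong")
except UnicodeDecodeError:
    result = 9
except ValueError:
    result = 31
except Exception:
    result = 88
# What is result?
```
31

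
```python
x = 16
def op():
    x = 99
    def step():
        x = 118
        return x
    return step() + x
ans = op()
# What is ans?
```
217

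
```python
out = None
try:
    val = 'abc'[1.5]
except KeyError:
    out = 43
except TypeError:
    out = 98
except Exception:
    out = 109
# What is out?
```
98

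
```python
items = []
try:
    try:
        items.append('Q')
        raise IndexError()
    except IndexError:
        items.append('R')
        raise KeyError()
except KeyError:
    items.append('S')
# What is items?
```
['Q', 'R', 'S']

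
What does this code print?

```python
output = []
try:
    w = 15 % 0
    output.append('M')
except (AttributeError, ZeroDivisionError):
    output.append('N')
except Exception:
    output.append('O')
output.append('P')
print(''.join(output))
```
NP

ZeroDivisionError matches tuple containing it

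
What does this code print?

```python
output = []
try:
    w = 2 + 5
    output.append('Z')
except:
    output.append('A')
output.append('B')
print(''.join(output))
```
ZB

No exception, try block completes normally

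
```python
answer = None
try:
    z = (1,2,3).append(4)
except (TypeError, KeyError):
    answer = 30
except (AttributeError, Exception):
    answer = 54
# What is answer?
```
54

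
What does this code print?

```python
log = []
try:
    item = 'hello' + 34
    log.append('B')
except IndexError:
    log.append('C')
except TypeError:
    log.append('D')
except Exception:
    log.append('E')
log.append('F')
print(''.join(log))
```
DF

TypeError matches before generic Exception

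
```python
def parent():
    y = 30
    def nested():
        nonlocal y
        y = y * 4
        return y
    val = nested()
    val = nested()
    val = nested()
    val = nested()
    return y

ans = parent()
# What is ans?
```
7680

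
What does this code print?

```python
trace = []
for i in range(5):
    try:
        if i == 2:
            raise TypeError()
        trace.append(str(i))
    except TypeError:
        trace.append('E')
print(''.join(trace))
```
01E34

Exception on i=2 caught, loop continues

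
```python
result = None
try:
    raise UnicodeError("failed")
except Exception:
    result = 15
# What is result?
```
15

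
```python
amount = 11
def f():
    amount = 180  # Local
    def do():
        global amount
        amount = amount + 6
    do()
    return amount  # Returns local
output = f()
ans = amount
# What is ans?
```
17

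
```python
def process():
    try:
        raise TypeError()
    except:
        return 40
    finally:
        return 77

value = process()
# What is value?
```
77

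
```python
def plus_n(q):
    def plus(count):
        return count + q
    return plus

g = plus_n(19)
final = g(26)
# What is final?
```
45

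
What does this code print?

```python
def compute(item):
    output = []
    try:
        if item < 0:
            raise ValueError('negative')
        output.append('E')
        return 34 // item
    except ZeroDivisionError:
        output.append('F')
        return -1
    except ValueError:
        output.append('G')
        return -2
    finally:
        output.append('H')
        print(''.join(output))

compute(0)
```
EFH

item=0 causes ZeroDivisionError, caught, finally prints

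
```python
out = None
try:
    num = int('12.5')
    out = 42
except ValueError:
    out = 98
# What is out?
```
98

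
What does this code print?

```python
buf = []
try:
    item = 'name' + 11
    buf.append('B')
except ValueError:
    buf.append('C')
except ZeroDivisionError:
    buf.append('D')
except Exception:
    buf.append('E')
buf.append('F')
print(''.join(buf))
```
EF

TypeError not specifically caught, falls to Exception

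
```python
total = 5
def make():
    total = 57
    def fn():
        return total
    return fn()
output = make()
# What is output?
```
57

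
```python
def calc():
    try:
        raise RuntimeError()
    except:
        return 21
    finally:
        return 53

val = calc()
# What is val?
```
53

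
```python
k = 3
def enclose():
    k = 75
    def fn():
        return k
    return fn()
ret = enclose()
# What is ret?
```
75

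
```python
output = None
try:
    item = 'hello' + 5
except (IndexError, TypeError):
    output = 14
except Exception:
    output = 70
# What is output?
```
14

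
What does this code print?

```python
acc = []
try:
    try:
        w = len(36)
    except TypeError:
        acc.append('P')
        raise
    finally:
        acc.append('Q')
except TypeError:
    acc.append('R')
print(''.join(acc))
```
PQR

finally runs before re-raised exception propagates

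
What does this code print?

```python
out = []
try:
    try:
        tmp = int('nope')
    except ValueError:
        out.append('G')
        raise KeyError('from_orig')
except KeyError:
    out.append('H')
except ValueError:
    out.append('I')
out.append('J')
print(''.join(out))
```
GHJ

KeyError raised and caught, original ValueError not re-raised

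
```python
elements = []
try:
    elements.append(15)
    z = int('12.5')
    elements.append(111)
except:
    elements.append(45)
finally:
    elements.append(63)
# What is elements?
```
[15, 45, 63]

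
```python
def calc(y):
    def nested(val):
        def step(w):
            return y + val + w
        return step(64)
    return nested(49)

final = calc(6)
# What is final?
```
119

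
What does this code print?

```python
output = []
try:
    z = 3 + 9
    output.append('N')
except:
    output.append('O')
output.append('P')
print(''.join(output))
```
NP

No exception, try block completes normally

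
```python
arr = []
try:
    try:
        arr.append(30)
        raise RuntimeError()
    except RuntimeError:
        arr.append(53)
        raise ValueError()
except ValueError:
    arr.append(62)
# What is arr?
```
[30, 53, 62]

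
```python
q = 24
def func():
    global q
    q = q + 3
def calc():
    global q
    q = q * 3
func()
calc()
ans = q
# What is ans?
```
81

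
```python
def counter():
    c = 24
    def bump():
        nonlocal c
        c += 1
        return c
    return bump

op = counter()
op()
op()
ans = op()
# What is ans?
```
27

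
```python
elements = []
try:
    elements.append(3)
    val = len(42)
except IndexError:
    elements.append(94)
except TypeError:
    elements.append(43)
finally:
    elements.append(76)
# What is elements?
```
[3, 43, 76]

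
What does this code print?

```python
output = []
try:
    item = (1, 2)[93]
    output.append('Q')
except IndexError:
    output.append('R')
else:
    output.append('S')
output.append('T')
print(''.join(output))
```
RT

else block skipped when exception is caught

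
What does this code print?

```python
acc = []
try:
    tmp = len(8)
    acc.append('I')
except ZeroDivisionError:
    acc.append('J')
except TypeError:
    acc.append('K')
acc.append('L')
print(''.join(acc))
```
KL

TypeError is caught by its specific handler, not ZeroDivisionError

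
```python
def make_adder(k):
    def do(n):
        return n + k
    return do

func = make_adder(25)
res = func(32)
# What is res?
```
57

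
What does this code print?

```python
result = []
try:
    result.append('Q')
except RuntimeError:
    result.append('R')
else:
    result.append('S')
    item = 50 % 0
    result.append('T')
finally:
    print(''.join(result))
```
QS

Try succeeds, else appends 'S', ZeroDivisionError in else is uncaught, finally prints before exception propagates ('T' never appended)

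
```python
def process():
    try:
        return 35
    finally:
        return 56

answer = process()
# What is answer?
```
56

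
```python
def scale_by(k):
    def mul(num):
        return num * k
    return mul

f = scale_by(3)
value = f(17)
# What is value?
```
51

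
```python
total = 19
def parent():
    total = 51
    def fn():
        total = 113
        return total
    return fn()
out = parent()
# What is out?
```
113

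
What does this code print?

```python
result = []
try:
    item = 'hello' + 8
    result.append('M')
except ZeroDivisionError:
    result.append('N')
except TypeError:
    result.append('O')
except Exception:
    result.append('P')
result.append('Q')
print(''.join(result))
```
OQ

TypeError matches before generic Exception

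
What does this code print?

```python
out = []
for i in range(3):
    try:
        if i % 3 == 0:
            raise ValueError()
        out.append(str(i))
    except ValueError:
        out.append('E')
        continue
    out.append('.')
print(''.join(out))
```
E1.2.

continue in except skips rest of loop body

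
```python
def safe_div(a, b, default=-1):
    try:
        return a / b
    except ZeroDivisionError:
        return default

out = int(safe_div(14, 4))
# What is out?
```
3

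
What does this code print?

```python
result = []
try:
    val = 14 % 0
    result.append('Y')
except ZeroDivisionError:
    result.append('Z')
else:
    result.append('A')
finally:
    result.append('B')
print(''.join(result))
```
ZB

Exception: except runs, else skipped, finally runs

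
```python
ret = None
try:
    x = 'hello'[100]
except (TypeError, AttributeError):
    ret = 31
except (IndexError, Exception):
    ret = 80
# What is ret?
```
80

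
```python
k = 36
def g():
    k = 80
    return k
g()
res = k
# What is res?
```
36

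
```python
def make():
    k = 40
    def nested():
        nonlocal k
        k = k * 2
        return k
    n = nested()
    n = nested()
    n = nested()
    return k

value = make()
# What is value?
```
320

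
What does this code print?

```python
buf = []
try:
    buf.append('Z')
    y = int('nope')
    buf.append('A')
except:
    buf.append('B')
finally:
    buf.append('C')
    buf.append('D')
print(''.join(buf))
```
ZBCD

Code before exception runs, then except, then all of finally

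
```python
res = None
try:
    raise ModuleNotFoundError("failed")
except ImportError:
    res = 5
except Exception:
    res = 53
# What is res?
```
5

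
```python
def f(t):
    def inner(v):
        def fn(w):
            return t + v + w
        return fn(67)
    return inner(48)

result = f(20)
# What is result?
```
135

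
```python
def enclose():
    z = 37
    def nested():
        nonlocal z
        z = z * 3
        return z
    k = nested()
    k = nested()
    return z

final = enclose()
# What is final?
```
333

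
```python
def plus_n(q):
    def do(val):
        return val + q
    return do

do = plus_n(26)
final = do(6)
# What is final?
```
32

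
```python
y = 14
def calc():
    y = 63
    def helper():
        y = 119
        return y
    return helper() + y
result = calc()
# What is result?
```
182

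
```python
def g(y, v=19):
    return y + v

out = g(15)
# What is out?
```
34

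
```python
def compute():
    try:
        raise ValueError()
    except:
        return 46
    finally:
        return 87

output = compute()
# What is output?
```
87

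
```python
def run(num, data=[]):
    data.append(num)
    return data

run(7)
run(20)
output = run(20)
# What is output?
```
[7, 20, 20]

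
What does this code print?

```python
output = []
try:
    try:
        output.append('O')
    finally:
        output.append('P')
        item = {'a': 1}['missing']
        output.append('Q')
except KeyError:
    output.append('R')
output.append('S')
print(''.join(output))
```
OPRS

Exception in inner finally caught by outer except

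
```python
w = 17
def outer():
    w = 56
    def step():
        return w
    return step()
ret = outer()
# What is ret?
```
56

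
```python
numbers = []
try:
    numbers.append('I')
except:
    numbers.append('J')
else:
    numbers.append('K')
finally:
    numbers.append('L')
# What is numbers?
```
['I', 'K', 'L']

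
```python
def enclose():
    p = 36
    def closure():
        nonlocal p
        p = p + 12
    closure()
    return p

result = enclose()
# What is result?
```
48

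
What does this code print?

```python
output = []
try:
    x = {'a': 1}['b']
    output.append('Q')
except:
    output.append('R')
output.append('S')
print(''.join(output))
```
RS

Exception raised in try, caught by bare except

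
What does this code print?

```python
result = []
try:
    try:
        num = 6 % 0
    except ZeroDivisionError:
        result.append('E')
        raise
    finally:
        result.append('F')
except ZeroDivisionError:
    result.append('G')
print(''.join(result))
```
EFG

finally runs before re-raised exception propagates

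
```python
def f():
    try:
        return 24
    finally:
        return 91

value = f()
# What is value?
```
91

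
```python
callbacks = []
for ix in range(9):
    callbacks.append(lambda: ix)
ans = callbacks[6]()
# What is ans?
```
8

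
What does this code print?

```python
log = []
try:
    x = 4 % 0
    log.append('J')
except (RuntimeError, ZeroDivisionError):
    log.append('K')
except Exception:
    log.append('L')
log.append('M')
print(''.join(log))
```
KM

ZeroDivisionError matches tuple containing it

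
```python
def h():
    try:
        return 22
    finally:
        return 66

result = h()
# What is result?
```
66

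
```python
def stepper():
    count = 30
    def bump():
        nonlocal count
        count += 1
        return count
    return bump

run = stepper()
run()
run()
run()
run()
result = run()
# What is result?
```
35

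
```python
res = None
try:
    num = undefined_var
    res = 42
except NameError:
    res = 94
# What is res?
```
94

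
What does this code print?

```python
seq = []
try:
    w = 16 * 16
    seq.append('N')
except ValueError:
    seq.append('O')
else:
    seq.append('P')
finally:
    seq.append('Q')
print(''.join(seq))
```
NPQ

else runs before finally when no exception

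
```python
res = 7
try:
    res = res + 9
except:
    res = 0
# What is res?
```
16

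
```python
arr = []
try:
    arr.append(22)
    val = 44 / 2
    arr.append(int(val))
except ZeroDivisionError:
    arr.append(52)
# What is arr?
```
[22, 22]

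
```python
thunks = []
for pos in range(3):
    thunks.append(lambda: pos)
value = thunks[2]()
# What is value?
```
2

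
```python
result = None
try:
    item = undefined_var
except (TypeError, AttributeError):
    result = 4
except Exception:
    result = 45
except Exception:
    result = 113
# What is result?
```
45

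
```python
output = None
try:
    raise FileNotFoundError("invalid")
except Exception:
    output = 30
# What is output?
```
30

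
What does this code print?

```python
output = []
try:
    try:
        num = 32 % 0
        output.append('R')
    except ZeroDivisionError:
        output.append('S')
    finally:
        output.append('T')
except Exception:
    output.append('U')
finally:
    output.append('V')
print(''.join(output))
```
STV

Both finally blocks run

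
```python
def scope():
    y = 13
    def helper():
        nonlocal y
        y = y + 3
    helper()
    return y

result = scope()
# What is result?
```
16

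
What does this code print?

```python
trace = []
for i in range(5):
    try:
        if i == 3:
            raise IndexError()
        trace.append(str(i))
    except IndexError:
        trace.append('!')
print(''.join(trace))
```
012!4

Exception on i=3 caught, loop continues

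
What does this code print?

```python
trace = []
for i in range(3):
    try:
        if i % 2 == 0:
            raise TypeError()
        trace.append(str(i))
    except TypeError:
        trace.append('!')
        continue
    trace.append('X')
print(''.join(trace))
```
!1X!

continue in except skips rest of loop body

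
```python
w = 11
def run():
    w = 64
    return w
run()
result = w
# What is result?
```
11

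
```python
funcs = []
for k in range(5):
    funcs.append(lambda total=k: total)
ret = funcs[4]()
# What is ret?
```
4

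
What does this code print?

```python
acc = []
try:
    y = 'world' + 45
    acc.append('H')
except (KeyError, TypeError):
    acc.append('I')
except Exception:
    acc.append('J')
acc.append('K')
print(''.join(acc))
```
IK

TypeError matches tuple containing it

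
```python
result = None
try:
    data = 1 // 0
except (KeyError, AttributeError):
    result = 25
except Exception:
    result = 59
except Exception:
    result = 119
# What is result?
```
59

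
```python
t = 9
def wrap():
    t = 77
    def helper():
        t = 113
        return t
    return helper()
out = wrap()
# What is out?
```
113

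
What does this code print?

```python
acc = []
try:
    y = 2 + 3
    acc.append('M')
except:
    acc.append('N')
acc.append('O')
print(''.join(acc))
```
MO

No exception, try block completes normally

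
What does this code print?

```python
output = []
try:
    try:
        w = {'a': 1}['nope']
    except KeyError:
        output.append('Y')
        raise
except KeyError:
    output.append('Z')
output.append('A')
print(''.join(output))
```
YZA

raise without argument re-raises current exception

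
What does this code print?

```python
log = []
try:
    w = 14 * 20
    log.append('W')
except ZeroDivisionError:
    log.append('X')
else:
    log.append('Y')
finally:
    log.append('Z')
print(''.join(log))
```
WYZ

else runs before finally when no exception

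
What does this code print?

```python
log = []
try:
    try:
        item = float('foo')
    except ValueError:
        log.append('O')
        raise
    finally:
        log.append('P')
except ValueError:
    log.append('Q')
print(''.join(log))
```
OPQ

finally runs before re-raised exception propagates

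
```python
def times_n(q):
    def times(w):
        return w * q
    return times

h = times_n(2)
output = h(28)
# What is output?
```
56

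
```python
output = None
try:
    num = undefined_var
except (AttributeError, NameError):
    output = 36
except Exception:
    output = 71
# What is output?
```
36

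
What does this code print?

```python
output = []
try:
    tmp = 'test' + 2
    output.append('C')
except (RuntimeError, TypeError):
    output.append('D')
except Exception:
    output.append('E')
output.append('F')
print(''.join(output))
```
DF

TypeError matches tuple containing it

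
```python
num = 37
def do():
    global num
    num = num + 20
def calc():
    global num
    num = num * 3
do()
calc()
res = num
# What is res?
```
171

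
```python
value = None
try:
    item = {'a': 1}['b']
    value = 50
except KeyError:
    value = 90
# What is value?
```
90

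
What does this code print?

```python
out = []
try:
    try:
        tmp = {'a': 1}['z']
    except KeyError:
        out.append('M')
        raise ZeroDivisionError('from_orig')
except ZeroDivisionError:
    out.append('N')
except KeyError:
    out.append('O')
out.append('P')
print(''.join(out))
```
MNP

ZeroDivisionError raised and caught, original KeyError not re-raised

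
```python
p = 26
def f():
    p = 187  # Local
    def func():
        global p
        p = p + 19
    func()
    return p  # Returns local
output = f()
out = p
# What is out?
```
45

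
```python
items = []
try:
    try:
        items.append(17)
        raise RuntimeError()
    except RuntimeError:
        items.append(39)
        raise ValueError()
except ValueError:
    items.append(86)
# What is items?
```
[17, 39, 86]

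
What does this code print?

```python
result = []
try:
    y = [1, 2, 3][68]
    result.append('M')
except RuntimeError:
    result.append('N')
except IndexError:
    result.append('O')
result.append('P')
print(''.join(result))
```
OP

IndexError is caught by its specific handler, not RuntimeError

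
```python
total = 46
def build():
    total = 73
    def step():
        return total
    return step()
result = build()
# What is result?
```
73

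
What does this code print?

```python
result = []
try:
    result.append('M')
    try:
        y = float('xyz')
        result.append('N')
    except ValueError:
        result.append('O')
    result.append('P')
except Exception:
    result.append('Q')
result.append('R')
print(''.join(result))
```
MOPR

Inner exception caught by inner handler, outer continues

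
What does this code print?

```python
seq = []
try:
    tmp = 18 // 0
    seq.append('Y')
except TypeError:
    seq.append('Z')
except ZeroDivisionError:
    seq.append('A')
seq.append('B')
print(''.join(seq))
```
AB

ZeroDivisionError is caught by its specific handler, not TypeError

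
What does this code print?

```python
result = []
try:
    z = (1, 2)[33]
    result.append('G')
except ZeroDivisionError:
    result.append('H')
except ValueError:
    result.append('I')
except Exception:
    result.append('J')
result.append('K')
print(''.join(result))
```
JK

IndexError not specifically caught, falls to Exception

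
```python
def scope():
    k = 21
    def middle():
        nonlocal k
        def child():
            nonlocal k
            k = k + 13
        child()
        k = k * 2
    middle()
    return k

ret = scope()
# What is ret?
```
68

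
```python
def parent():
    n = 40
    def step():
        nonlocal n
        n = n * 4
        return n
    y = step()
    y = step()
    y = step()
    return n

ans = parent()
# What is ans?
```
2560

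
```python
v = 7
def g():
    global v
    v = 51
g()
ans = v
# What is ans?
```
51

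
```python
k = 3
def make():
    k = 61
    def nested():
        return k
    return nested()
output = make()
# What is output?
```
61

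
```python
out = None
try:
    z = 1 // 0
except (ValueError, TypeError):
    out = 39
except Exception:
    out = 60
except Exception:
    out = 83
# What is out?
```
60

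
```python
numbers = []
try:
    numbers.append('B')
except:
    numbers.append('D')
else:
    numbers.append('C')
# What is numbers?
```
['B', 'C']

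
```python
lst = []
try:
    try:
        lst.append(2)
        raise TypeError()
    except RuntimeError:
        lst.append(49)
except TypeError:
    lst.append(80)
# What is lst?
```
[2, 80]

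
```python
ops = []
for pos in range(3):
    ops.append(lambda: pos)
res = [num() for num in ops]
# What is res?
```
[2, 2, 2]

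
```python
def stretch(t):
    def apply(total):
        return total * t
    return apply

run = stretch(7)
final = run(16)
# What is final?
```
112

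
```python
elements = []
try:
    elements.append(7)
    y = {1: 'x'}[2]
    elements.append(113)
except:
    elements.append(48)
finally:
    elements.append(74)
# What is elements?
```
[7, 48, 74]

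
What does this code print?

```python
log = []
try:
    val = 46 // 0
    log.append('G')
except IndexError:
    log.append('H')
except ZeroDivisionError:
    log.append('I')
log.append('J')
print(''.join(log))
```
IJ

ZeroDivisionError is caught by its specific handler, not IndexError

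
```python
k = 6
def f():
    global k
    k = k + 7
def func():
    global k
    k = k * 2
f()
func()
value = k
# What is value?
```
26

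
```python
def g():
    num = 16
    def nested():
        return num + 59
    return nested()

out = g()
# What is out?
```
75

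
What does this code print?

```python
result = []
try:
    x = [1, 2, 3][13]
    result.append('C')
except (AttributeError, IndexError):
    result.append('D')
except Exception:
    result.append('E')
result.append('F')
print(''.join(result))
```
DF

IndexError matches tuple containing it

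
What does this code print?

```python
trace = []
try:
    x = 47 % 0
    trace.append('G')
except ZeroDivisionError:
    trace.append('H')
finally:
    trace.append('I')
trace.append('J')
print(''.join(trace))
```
HIJ

finally always runs, even after exception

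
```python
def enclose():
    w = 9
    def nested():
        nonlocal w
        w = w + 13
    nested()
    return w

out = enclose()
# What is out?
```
22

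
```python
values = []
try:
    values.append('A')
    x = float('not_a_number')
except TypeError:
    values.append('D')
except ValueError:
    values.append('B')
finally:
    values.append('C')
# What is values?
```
['A', 'B', 'C']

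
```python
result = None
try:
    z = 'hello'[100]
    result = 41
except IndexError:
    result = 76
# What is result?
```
76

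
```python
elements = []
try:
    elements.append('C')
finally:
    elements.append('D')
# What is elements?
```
['C', 'D']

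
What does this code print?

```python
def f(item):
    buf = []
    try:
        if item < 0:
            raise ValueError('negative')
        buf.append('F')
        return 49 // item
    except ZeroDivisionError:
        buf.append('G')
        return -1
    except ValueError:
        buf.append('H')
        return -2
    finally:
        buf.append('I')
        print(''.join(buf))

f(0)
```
FGI

item=0 causes ZeroDivisionError, caught, finally prints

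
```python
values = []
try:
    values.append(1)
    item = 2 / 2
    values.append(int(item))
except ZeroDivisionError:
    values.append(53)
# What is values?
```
[1, 1]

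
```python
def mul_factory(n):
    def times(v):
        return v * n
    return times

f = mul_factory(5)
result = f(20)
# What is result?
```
100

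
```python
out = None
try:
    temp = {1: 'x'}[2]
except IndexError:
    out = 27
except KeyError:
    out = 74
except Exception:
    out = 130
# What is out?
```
74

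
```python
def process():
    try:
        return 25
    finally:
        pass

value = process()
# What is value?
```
25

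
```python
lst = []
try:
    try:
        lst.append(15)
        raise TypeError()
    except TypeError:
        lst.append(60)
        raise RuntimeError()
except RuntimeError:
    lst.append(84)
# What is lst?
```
[15, 60, 84]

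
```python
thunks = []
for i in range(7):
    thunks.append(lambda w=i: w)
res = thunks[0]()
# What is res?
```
0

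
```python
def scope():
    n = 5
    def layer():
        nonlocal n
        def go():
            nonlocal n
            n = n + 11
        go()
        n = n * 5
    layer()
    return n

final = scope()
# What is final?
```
80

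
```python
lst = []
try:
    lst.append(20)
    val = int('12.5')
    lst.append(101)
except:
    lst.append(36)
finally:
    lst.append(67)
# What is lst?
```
[20, 36, 67]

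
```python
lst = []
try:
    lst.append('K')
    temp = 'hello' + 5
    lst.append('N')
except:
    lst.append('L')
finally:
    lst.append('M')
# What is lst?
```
['K', 'L', 'M']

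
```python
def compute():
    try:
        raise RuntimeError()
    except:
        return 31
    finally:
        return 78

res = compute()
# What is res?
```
78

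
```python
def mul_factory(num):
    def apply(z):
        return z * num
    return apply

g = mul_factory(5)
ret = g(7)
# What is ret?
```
35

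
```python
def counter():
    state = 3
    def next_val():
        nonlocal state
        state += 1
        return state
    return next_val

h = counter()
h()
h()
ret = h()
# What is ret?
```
6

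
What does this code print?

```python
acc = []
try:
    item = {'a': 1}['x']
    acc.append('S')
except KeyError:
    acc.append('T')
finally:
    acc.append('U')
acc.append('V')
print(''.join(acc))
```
TUV

finally always runs, even after exception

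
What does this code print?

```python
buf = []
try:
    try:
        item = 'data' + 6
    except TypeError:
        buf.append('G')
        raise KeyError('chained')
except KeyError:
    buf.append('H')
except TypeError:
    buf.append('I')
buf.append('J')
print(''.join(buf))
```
GHJ

KeyError raised and caught, original TypeError not re-raised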